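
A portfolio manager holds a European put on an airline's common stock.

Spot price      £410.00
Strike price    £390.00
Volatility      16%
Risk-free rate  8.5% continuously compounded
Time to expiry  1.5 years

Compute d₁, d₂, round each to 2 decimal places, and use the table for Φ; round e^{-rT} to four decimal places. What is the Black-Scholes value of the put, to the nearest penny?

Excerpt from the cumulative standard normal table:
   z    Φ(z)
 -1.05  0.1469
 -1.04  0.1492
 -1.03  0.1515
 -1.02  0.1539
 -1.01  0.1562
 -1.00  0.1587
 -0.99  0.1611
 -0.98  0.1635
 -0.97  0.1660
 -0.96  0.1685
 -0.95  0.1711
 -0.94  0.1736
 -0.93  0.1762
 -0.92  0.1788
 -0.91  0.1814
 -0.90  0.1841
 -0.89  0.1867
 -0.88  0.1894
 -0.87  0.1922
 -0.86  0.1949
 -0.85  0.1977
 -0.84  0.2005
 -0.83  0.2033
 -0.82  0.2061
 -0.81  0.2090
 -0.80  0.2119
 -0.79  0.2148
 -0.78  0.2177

£6.69

σ√T = 0.16 × 1.2247 = 0.1960
d₁ = [ln(410/390) + (0.085 + 0.16²/2)·1.5] / 0.1960 = [0.0500 + 0.1467] / 0.1960 = 1.0038 ≈ 1.00
d₂ = d₁ − σ√T = 1.0038 − 0.1960 = 0.8079 ≈ 0.81
e^(−rT) = e^(−0.085·1.5) = 0.8803
N(−d₂) = N(-0.81) = 0.2090;  N(−d₁) = N(-1.00) = 0.1587
P = 390·0.8803·0.2090 − 410·0.1587 = 71.7533 − 65.0670 = 6.6863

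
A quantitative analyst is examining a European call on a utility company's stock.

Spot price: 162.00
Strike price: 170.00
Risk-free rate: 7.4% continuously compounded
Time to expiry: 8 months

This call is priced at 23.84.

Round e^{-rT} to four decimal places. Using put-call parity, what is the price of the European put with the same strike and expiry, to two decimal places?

23.66

exp(−rT) = exp(−0.074·0.6667) = 0.9519
Put-call parity: C − P = S − K·e^(−rT) = 162 − 170·0.9519 = 162 − 161.8230 = 0.1770
P = C − (C − P) = 23.84 − (0.1770) = 23.6630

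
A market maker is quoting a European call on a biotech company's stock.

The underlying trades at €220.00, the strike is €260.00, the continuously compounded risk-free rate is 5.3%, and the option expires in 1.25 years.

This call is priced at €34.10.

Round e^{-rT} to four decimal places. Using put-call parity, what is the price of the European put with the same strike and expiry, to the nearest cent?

€57.43

exp(−rT) = exp(−0.053·1.25) = 0.9359
Put-call parity: C − P = S − K·e^(−rT) = 220 − 260·0.9359 = 220 − 243.3340 = -23.3340
P = C − (C − P) = 34.10 − (-23.3340) = 57.4340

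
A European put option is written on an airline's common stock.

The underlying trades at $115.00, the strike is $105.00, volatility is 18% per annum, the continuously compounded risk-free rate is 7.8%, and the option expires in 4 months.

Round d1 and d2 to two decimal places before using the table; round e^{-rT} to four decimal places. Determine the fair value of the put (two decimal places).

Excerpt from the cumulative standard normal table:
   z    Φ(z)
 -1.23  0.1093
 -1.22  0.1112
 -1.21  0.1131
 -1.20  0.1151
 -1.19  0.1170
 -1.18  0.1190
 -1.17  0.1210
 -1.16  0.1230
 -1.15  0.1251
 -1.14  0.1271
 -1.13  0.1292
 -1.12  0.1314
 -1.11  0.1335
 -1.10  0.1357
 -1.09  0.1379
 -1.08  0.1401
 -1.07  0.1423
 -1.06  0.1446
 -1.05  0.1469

σ√T = 0.18·√0.3333 = 0.1039
d₁ = [ln(115/105) + (0.078 + ½·0.18²)·0.3333] / (σ√T) = (0.0910 + 0.0314) / 0.1039 = 1.1775 → 1.18
d₂ = 1.1775 − 0.1039 = 1.0736 → 1.07
exp(−rT) = exp(−0.078·0.3333) = 0.9743
N(−d₂) = N(-1.07) = 0.1423;  N(−d₁) = N(-1.18) = 0.1190
P = 105·0.9743·0.1423 − 115·0.1190 = 14.5575 − 13.6850 = 0.8725

$0.87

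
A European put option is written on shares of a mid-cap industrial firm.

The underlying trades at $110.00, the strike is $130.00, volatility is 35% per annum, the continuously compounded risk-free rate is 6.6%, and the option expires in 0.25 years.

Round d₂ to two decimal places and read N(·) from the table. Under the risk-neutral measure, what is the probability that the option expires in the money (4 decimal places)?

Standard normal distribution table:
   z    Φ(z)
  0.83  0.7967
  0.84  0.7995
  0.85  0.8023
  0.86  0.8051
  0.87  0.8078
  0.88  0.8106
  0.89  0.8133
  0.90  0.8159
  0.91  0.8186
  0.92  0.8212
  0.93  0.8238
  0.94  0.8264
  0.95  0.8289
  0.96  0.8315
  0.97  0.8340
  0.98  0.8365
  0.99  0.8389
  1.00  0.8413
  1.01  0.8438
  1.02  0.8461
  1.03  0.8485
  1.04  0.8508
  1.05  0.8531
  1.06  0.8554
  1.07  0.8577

σ√T = 0.35·√0.25 = 0.1750
d₁ = [ln(110/130) + (0.066 + 0.35²/2)·0.25] / 0.1750 = [-0.1671 + 0.0318] / 0.1750 = -0.7728 ⇒ -0.77
d₂ = d₁ − σ√T = -0.7728 − 0.1750 = -0.9478 ⇒ -0.95
Pr(exercise) under Q = N(−d₂) = N(0.95) = 0.8289

0.8289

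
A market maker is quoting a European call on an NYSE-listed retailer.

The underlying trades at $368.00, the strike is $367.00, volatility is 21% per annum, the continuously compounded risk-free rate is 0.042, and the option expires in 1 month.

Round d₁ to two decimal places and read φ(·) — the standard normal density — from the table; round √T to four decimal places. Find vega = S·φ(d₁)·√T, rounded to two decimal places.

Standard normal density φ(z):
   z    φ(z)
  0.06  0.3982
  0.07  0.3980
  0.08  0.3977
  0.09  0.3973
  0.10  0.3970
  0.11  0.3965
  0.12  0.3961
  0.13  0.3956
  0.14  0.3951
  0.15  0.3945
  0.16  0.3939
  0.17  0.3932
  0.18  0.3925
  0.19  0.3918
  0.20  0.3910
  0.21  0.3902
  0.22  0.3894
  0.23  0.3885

42.03

σ√T = 0.21 × 0.2887 = 0.0606
d₁ = [ln(368/367) + (0.042 + 0.21²/2)·0.08333] / 0.0606 = [0.0027 + 0.0053] / 0.0606 = 0.1329 which rounds to 0.13
√T = √0.08333 = 0.2887
φ(d₁) = φ(0.13) = 0.3956
vega = S·φ(d₁)·√T = 368·0.3956·0.2887 = 42.0292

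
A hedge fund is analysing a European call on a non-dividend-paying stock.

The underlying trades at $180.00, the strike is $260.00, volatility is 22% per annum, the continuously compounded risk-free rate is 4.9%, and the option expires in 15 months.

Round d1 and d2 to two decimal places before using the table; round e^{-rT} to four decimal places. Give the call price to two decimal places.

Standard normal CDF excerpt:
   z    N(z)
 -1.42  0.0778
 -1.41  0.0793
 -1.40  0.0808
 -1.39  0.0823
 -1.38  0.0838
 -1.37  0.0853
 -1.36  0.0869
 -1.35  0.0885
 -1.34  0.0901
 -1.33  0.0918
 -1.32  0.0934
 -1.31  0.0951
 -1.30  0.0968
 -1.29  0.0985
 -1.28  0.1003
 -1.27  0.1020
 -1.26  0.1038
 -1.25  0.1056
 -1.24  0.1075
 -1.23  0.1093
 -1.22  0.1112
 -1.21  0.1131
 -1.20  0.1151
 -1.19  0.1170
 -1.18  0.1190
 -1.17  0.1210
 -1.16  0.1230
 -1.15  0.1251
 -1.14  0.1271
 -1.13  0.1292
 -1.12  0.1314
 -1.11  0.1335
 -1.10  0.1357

σ√T = 0.22 × 1.1180 = 0.2460
d₁ = [ln(180/260) + (0.049 + 0.22²/2)·1.25] / 0.2460 = [-0.3677 + 0.0915] / 0.2460 = -1.1230 → -1.12
d₂ = d₁ − σ√T = -1.1230 − 0.2460 = -1.3690 → -1.37
e^(−rT) = e^(−0.049·1.25) = 0.9406
N(d₁) = N(-1.12) = 0.1314;  N(d₂) = N(-1.37) = 0.0853
C = 180·0.1314 − 260·0.9406·0.0853 = 23.6520 − 20.8606 = 2.7914

$2.79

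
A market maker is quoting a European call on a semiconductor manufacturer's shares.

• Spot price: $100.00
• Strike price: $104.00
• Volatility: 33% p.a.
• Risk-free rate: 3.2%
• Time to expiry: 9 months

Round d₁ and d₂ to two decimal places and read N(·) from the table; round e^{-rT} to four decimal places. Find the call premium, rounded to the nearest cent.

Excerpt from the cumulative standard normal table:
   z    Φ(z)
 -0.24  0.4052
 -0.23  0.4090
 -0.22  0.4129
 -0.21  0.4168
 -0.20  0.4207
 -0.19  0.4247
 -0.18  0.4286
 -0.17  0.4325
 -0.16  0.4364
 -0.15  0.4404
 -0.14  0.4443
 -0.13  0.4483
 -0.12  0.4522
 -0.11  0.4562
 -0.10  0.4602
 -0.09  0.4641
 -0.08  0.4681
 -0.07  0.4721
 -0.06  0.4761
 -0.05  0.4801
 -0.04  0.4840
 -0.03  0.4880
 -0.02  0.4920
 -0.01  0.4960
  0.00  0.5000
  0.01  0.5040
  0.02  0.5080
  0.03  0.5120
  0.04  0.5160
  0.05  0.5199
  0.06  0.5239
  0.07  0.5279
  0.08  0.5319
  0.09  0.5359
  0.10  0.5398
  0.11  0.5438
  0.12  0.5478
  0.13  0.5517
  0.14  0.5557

$10.87

σ√T = 0.33·√0.75 = 0.2858
ln(S/K) + (r + σ²/2)T = ln(100/104) + (0.032 + 0.33²/2)·0.75 = -0.0392 + 0.0648 = 0.0256
d₁ = 0.0256 / 0.2858 = 0.0896 → 0.09
d₂ = d₁ − σ√T = 0.0896 − 0.2858 = -0.1962 → -0.20
e^(−rT) = e^(−0.032·0.75) = 0.9763
C = 100·N(0.09) − 104·0.9763·N(-0.20) = 100·0.5359 − 104·0.9763·0.4207 = 53.5900 − 42.7159 = 10.8741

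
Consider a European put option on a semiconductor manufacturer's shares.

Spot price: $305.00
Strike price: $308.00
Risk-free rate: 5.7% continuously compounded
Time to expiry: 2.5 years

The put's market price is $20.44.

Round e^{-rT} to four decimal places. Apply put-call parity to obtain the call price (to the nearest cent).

e^(−rT) = e^(−0.057·2.5) = 0.8672
Put-call parity: C − P = S − K·e^(−rT) = 305 − 308·0.8672 = 305 − 267.0976 = 37.9024
C = P + (C − P) = 20.44 + (37.9024) = 58.3424

$58.34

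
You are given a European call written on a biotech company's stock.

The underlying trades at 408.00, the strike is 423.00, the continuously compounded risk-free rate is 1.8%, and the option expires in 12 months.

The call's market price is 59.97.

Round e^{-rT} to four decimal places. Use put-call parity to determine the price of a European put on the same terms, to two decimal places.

67.44

exp(−rT) = exp(−0.018·1) = 0.9822
Put-call parity: C − P = S − K·e^(−rT) = 408 − 423·0.9822 = 408 − 415.4706 = -7.4706
P = C − (C − P) = 59.97 − (-7.4706) = 67.4406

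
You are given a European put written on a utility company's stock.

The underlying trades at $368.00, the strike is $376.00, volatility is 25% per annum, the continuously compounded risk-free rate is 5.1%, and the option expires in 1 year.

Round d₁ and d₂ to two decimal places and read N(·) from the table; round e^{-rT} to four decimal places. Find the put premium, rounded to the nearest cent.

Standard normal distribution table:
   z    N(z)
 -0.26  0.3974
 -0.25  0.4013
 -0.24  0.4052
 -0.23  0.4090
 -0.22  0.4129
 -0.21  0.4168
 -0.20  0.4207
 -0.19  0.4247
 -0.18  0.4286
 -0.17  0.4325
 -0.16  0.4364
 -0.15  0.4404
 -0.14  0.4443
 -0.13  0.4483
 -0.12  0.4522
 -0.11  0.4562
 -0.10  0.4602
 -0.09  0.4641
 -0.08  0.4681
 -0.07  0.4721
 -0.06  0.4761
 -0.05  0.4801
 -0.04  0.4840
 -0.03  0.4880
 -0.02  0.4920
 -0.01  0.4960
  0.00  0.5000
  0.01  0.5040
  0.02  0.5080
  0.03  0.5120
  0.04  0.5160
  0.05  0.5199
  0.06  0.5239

σ√T = 0.25 × 1.0000 = 0.2500
d₁ = [ln(368/376) + (0.051 + ½·0.25²)·1] / (σ√T) = (-0.0215 + 0.0822) / 0.2500 = 0.2430 which rounds to 0.24
d₂ = 0.2430 − 0.2500 = -0.0070 which rounds to -0.01
e^(−rT) = e^(−0.051·1) = 0.9503
P = 376·0.9503·N(0.01) − 368·N(-0.24) = 376·0.9503·0.5040 − 368·0.4052 = 180.0857 − 149.1136 = 30.9721

$30.97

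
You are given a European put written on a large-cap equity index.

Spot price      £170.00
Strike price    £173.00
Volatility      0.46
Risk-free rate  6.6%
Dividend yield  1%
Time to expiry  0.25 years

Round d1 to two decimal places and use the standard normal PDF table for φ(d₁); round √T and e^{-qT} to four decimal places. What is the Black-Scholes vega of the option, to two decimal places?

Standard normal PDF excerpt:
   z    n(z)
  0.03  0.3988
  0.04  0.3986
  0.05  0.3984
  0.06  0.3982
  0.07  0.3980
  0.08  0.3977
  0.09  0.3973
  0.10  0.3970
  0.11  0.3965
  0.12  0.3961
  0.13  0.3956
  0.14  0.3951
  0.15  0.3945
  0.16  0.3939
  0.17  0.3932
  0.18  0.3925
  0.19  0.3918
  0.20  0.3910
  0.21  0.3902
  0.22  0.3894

σ√T = 0.46·√0.25 = 0.2300
d₁ = [ln(170/173) + (0.066 − 0.01 + 0.46²/2)·0.25] / 0.2300 = [-0.0175 + 0.0404] / 0.2300 = 0.0998 ⇒ 0.10
√T = √0.25 = 0.5000
φ(d₁) = φ(0.10) = 0.3970
e^(−qT) = e^(−0.01·0.25) = 0.9975
vega = S·e^(−qT)·φ(d₁)·√T = 170·0.9975·0.3970·0.5000 = 33.6606

33.66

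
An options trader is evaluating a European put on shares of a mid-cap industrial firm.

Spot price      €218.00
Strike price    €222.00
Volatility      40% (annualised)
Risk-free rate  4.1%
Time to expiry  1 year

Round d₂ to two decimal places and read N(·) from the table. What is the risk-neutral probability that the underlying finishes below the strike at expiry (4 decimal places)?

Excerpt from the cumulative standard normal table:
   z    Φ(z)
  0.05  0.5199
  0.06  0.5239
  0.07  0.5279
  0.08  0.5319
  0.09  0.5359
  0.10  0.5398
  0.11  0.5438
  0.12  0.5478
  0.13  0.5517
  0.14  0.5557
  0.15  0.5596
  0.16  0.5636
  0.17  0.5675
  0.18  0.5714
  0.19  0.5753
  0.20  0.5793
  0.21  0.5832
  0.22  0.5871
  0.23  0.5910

0.5557

σ√T = 0.4·√1 = 0.4000
ln(S/K) + (r + σ²/2)T = ln(218/222) + (0.041 + 0.4²/2)·1 = -0.0182 + 0.1210 = 0.1028
d₁ = 0.1028 / 0.4000 = 0.2570 ≈ 0.26
d₂ = d₁ − σ√T = 0.2570 − 0.4000 = -0.1430 ≈ -0.14
Pr(exercise) under Q = N(−d₂) = N(0.14) = 0.5557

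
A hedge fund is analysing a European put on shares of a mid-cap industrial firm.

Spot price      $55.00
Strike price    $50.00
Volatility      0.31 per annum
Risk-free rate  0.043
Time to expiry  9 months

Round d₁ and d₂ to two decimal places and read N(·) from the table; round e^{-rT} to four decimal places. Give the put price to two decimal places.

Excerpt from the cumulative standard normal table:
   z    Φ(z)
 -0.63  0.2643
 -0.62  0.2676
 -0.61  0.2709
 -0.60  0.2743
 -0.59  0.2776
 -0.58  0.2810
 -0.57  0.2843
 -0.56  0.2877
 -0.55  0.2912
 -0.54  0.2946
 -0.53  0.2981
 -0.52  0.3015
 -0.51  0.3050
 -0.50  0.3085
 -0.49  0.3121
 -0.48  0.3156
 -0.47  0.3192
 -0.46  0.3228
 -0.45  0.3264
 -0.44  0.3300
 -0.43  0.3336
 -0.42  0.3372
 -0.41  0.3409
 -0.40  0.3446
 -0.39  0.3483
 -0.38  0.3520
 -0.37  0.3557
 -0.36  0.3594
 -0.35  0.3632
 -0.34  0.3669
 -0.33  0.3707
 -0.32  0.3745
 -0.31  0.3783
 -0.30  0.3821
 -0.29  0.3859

$2.86

σ√T = 0.31 × 0.8660 = 0.2685
ln(S/K) + (r + σ²/2)T = ln(55/50) + (0.043 + 0.31²/2)·0.75 = 0.0953 + 0.0683 = 0.1636
d₁ = 0.1636 / 0.2685 = 0.6094 which rounds to 0.61
d₂ = d₁ − σ√T = 0.6094 − 0.2685 = 0.3409 which rounds to 0.34
exp(−rT) = exp(−0.043·0.75) = 0.9683
N(−d₂) = N(-0.34) = 0.3669;  N(−d₁) = N(-0.61) = 0.2709
P = 50·0.9683·0.3669 − 55·0.2709 = 17.7635 − 14.8995 = 2.8640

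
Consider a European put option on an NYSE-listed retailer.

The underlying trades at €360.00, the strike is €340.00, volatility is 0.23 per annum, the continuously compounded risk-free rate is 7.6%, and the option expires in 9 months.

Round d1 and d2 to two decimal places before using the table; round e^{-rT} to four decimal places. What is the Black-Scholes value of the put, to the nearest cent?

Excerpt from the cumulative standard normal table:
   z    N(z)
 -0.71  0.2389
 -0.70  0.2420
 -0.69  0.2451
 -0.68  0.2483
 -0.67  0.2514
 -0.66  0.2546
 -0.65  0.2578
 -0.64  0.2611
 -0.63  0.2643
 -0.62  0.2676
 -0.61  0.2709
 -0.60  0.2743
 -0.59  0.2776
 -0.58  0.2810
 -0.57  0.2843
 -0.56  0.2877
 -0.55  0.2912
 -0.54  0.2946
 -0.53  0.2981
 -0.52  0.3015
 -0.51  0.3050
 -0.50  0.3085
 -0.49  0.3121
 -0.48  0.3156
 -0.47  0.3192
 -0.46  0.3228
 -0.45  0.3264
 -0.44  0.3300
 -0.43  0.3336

€12.01

σ√T = 0.23·√0.75 = 0.1992
d₁ = [ln(360/340) + (0.076 + 0.23²/2)·0.75] / 0.1992 = [0.0572 + 0.0768] / 0.1992 = 0.6727 ⇒ 0.67
d₂ = d₁ − σ√T = 0.6727 − 0.1992 = 0.4735 ⇒ 0.47
exp(−rT) = exp(−0.076·0.75) = 0.9446
N(−d₂) = N(-0.47) = 0.3192;  N(−d₁) = N(-0.67) = 0.2514
P = 340·0.9446·0.3192 − 360·0.2514 = 102.5155 − 90.5040 = 12.0115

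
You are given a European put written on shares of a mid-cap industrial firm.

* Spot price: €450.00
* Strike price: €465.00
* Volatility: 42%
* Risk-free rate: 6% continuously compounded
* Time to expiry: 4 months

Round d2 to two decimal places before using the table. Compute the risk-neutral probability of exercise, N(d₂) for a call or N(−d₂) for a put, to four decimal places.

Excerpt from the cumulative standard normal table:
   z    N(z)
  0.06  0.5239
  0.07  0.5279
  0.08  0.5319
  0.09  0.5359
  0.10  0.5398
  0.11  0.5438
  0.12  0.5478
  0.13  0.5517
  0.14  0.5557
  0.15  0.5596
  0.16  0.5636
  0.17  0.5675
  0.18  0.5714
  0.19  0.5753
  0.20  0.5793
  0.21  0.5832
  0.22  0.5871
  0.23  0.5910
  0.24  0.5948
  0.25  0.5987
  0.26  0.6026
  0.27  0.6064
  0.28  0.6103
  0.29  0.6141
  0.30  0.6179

0.5675

σ√T = 0.42·√0.3333 = 0.2425
d₁ = [ln(450/465) + (0.06 + ½·0.42²)·0.3333] / (σ√T) = (-0.0328 + 0.0494) / 0.2425 = 0.0685 ⇒ 0.07
d₂ = 0.0685 − 0.2425 = -0.1740 ⇒ -0.17
Pr(exercise) under Q = N(−d₂) = N(0.17) = 0.5675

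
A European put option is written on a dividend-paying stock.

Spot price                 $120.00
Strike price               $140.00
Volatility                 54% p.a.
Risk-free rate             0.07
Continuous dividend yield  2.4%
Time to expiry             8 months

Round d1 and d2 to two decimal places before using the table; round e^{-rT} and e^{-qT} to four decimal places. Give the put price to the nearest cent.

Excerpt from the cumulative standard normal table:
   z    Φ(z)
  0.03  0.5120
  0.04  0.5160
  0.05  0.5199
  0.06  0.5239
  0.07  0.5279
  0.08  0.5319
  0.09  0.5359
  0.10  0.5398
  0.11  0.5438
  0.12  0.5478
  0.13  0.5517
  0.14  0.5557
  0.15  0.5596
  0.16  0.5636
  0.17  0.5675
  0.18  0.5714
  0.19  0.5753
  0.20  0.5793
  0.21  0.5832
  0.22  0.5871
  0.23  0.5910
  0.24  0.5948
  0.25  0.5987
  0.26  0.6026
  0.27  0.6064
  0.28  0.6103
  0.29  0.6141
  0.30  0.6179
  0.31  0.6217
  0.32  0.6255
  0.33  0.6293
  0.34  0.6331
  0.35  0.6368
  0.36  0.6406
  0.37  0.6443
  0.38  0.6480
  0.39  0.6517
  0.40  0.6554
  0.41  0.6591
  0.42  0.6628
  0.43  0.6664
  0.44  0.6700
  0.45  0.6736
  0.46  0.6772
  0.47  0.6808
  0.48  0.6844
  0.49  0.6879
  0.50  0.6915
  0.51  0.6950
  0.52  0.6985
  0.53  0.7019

T = 0.6667;  σ√T = 0.4409
d₁ = [ln(120/140) + (0.07 − 0.024 + 0.54²/2)·0.6667] / 0.4409 = [-0.1542 + 0.1279] / 0.4409 = -0.0596 which rounds to -0.06
d₂ = d₁ − σ√T = -0.0596 − 0.4409 = -0.5005 which rounds to -0.50
e^(−qT) = e^(−0.024·0.6667) = 0.9841;  e^(−rT) = e^(−0.07·0.6667) = 0.9544
N(−d₂) = N(0.50) = 0.6915;  N(−d₁) = N(0.06) = 0.5239
P = 140·0.9544·0.6915 − 120·0.9841·0.5239 = 92.3955 − 61.8684 = 30.5271

$30.53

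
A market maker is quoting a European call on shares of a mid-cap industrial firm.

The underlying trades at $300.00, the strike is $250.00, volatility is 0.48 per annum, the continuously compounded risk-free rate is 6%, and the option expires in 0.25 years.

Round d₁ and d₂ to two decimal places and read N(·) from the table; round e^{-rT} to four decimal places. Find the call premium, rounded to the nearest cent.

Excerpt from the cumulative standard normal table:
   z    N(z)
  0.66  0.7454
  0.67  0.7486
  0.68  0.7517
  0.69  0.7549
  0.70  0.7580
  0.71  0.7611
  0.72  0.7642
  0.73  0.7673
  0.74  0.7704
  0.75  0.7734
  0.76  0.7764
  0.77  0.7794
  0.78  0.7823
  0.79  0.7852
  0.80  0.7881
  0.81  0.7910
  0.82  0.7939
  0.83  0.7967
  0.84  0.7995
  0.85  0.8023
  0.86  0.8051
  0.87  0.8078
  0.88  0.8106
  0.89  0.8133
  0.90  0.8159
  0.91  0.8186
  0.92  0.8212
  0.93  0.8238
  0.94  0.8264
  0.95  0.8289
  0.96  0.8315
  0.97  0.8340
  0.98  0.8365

$61.24

T = 0.25;  σ√T = 0.2400
d₁ = [ln(300/250) + (0.06 + 0.48²/2)·0.25] / 0.2400 = [0.1823 + 0.0438] / 0.2400 = 0.9422 ⇒ 0.94
d₂ = d₁ − σ√T = 0.9422 − 0.2400 = 0.7022 ⇒ 0.70
exp(−rT) = exp(−0.06·0.25) = 0.9851
N(d₁) = N(0.94) = 0.8264;  N(d₂) = N(0.70) = 0.7580
C = 300·0.8264 − 250·0.9851·0.7580 = 247.9200 − 186.6765 = 61.2435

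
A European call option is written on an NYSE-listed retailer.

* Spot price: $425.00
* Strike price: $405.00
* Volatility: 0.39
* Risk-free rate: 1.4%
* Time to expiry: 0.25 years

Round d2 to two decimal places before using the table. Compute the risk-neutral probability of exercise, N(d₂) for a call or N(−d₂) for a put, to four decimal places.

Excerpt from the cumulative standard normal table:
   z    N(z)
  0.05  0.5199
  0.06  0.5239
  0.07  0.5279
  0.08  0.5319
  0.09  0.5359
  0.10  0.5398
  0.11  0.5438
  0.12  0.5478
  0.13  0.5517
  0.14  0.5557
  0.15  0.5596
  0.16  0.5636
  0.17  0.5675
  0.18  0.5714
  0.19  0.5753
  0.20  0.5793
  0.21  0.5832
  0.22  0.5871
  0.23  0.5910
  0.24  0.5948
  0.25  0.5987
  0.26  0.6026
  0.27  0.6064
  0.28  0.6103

σ√T = 0.39·√0.25 = 0.1950
ln(S/K) + (r + σ²/2)T = ln(425/405) + (0.014 + 0.39²/2)·0.25 = 0.0482 + 0.0225 = 0.0707
d₁ = 0.0707 / 0.1950 = 0.3626 ≈ 0.36
d₂ = d₁ − σ√T = 0.3626 − 0.1950 = 0.1676 ≈ 0.17
Pr(exercise) under Q = N(d₂) = 0.5675

0.5675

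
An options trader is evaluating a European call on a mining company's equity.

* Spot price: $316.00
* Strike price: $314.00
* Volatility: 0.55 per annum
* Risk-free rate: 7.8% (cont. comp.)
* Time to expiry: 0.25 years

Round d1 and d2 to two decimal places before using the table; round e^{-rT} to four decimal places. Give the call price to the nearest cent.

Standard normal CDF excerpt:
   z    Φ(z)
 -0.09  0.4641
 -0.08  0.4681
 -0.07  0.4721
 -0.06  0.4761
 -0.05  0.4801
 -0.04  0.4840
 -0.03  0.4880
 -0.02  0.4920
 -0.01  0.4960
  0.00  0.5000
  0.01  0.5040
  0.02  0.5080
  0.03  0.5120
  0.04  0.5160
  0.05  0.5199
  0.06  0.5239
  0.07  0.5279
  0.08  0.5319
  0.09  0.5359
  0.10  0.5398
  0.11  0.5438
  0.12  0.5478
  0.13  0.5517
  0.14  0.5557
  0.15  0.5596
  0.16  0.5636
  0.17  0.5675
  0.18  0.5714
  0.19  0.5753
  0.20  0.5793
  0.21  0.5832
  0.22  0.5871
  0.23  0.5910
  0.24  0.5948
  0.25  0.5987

σ√T = 0.55 × 0.5000 = 0.2750
d₁ = [ln(316/314) + (0.078 + 0.55²/2)·0.25] / 0.2750 = [0.0063 + 0.0573] / 0.2750 = 0.2315 ⇒ 0.23
d₂ = d₁ − σ√T = 0.2315 − 0.2750 = -0.0435 ⇒ -0.04
e^(−rT) = e^(−0.078·0.25) = 0.9807
C = 316·N(0.23) − 314·0.9807·N(-0.04) = 316·0.5910 − 314·0.9807·0.4840 = 186.7560 − 149.0429 = 37.7131

$37.71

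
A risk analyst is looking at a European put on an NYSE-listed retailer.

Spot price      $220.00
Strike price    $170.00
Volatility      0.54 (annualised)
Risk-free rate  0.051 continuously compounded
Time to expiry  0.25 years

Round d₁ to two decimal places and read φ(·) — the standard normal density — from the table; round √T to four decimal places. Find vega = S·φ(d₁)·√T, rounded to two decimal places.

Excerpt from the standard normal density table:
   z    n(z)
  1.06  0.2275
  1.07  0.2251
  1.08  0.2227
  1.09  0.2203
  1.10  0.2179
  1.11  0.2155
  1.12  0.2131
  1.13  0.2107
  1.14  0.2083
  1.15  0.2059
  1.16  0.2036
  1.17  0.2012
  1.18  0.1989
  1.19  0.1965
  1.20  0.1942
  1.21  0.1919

σ√T = 0.54·√0.25 = 0.2700
d₁ = [ln(220/170) + (0.051 + ½·0.54²)·0.25] / (σ√T) = (0.2578 + 0.0492) / 0.2700 = 1.1371 which rounds to 1.14
√T = √0.25 = 0.5000
φ(d₁) = φ(1.14) = 0.2083
vega = S·φ(d₁)·√T = 220·0.2083·0.5000 = 22.9130
(The call has the same vega.)

22.91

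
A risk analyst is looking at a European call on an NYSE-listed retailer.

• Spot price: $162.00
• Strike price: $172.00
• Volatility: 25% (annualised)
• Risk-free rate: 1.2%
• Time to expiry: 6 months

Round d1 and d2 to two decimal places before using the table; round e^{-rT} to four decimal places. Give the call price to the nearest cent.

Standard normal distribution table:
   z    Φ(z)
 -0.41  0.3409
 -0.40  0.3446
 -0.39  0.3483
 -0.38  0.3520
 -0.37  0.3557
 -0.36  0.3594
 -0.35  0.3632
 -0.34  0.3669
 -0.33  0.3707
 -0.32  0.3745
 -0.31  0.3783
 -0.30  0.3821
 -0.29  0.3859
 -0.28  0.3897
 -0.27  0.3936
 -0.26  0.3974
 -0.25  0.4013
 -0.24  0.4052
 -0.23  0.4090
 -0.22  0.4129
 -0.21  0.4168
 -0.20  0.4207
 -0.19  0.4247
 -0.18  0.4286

σ√T = 0.25 × 0.7071 = 0.1768
d₁ = [ln(162/172) + (0.012 + 0.25²/2)·0.5] / 0.1768 = [-0.0599 + 0.0216] / 0.1768 = -0.2165 ≈ -0.22
d₂ = d₁ − σ√T = -0.2165 − 0.1768 = -0.3933 ≈ -0.39
e^(−rT) = e^(−0.012·0.5) = 0.9940
N(d₁) = N(-0.22) = 0.4129;  N(d₂) = N(-0.39) = 0.3483
C = 162·0.4129 − 172·0.9940·0.3483 = 66.8898 − 59.5482 = 7.3416

$7.34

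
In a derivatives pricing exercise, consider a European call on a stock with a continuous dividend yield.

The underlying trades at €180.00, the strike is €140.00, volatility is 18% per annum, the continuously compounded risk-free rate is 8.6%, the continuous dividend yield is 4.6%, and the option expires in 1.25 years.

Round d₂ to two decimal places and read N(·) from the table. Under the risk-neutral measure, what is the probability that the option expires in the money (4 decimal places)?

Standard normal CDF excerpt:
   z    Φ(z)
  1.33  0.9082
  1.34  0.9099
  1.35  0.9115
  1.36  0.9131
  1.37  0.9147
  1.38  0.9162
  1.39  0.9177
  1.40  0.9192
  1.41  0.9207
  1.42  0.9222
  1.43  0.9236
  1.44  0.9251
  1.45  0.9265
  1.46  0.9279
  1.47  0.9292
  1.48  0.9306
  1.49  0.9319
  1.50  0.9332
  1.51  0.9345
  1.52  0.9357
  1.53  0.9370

σ√T = 0.18 × 1.1180 = 0.2012
d₁ = [ln(180/140) + (0.086 − 0.046 + 0.18²/2)·1.25] / 0.2012 = [0.2513 + 0.0702] / 0.2012 = 1.5979 ≈ 1.60
d₂ = d₁ − σ√T = 1.5979 − 0.2012 = 1.3966 ≈ 1.40
Risk-neutral Pr[S_T > K] = N(d₂) = N(1.40) = 0.9192

0.9192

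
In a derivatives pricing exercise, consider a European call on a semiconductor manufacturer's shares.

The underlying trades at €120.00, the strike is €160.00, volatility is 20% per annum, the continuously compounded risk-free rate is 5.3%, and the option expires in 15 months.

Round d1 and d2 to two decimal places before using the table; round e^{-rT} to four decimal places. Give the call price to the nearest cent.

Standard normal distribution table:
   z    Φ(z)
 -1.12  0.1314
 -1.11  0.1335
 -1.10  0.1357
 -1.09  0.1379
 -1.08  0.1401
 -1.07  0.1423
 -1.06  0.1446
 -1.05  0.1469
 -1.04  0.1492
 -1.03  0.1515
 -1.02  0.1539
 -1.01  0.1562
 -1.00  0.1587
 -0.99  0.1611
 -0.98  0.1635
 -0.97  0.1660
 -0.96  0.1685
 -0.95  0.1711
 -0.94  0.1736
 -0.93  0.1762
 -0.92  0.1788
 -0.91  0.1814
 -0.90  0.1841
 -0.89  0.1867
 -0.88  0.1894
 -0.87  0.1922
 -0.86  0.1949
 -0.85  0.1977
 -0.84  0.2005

€2.41

σ√T = 0.2 × 1.1180 = 0.2236
d₁ = [ln(120/160) + (0.053 + 0.2²/2)·1.25] / 0.2236 = [-0.2877 + 0.0913] / 0.2236 = -0.8785 ⇒ -0.88
d₂ = d₁ − σ√T = -0.8785 − 0.2236 = -1.1021 ⇒ -1.10
e^(−rT) = e^(−0.053·1.25) = 0.9359
N(d₁) = N(-0.88) = 0.1894;  N(d₂) = N(-1.10) = 0.1357
C = 120·0.1894 − 160·0.9359·0.1357 = 22.7280 − 20.3203 = 2.4077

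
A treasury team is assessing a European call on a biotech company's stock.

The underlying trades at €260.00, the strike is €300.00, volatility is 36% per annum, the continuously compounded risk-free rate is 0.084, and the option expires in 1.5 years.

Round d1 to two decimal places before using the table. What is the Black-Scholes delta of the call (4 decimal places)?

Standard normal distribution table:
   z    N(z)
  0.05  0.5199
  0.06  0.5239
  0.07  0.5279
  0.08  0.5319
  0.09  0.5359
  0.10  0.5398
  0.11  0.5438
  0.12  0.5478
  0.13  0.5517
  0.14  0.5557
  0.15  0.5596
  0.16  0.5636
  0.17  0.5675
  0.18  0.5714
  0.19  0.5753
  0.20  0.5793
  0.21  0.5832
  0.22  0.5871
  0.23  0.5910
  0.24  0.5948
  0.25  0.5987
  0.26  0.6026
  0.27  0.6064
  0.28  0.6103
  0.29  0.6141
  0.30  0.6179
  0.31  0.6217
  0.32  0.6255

0.5714

σ√T = 0.36 × 1.2247 = 0.4409
d₁ = [ln(260/300) + (0.084 + 0.36²/2)·1.5] / 0.4409 = [-0.1431 + 0.2232] / 0.4409 = 0.1817 ⇒ 0.18
N(d₁) = N(0.18) = 0.5714
Δ_call = N(d₁) = 0.5714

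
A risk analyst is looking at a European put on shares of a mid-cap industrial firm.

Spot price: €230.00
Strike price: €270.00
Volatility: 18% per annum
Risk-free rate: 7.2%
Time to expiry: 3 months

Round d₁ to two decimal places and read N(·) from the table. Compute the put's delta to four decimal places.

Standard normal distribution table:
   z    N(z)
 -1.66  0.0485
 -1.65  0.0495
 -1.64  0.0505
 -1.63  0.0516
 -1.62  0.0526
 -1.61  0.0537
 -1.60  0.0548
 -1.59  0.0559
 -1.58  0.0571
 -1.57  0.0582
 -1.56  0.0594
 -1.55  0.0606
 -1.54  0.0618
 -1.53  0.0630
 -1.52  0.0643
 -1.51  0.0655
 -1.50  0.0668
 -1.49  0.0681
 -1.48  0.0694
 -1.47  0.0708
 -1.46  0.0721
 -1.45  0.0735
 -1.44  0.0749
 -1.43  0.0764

T = 0.25;  σ√T = 0.0900
d₁ = [ln(230/270) + (0.072 + ½·0.18²)·0.25] / (σ√T) = (-0.1603 + 0.0221) / 0.0900 = -1.5366 which rounds to -1.54
N(d₁) = N(-1.54) = 0.0618
Δ_put = N(d₁) − 1 = 0.0618 − 1 = -0.9382

-0.9382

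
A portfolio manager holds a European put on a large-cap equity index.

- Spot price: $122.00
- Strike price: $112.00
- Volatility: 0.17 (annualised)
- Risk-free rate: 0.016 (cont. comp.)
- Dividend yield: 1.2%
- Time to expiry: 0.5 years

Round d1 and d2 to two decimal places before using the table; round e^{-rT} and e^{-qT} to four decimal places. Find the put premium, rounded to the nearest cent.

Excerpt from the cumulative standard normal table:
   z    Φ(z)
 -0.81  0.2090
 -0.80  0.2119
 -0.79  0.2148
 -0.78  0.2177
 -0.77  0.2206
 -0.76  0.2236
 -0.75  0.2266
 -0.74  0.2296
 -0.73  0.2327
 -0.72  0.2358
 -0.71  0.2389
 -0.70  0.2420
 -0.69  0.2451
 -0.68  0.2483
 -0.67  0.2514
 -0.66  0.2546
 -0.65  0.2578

σ√T = 0.17·√0.5 = 0.1202
ln(S/K) + (r − q + σ²/2)T = ln(122/112) + (0.016 − 0.012 + 0.17²/2)·0.5 = 0.0855 + 0.0092 = 0.0947
d₁ = 0.0947 / 0.1202 = 0.7882 ⇒ 0.79
d₂ = d₁ − σ√T = 0.7882 − 0.1202 = 0.6680 ⇒ 0.67
e^(−qT) = e^(−0.012·0.5) = 0.9940;  e^(−rT) = e^(−0.016·0.5) = 0.9920
N(−d₂) = N(-0.67) = 0.2514;  N(−d₁) = N(-0.79) = 0.2148
P = 112·0.9920·0.2514 − 122·0.9940·0.2148 = 27.9315 − 26.0484 = 1.8832

$1.88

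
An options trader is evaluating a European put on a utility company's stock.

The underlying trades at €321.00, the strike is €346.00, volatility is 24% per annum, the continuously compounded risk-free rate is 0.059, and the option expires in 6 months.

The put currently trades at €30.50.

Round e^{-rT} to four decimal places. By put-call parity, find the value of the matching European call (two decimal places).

€15.57

exp(−rT) = exp(−0.059·0.5) = 0.9709
Put-call parity: C − P = S − K·e^(−rT) = 321 − 346·0.9709 = 321 − 335.9314 = -14.9314
C = P + (C − P) = 30.50 + (-14.9314) = 15.5686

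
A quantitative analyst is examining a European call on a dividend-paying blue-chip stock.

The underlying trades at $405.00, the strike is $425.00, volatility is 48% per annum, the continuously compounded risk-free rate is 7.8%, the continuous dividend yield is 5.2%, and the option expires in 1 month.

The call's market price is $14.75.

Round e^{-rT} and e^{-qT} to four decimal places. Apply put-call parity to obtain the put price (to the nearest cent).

$33.73

e^(−qT) = e^(−0.052·0.08333) = 0.9957;  e^(−rT) = e^(−0.078·0.08333) = 0.9935
Put-call parity: C − P = S·e^(−qT) − K·e^(−rT) = 405·0.9957 − 425·0.9935 = 403.2585 − 422.2375 = -18.9790
P = C − (C − P) = 14.75 − (-18.9790) = 33.7290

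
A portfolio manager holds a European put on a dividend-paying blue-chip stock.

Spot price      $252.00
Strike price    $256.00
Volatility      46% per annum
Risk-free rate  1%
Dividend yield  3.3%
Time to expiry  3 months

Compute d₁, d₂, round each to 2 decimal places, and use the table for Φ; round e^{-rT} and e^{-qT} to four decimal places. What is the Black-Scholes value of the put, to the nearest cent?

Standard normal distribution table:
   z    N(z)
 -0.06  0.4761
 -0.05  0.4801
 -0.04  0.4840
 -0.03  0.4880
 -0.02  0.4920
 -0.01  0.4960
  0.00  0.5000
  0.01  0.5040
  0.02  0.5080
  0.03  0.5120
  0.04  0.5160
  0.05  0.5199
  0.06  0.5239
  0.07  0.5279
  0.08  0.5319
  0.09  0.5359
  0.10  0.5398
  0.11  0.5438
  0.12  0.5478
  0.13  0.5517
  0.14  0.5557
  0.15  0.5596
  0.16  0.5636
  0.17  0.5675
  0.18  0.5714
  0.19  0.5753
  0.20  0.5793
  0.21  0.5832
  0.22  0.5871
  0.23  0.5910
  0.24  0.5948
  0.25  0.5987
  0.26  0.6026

$25.96

σ√T = 0.46 × 0.5000 = 0.2300
d₁ = [ln(252/256) + (0.01 − 0.033 + 0.46²/2)·0.25] / 0.2300 = [-0.0157 + 0.0207] / 0.2300 = 0.0215 which rounds to 0.02
d₂ = d₁ − σ√T = 0.0215 − 0.2300 = -0.2085 which rounds to -0.21
e^(−qT) = e^(−0.033·0.25) = 0.9918;  e^(−rT) = e^(−0.01·0.25) = 0.9975
N(−d₂) = N(0.21) = 0.5832;  N(−d₁) = N(-0.02) = 0.4920
P = 256·0.9975·0.5832 − 252·0.9918·0.4920 = 148.9260 − 122.9673 = 25.9586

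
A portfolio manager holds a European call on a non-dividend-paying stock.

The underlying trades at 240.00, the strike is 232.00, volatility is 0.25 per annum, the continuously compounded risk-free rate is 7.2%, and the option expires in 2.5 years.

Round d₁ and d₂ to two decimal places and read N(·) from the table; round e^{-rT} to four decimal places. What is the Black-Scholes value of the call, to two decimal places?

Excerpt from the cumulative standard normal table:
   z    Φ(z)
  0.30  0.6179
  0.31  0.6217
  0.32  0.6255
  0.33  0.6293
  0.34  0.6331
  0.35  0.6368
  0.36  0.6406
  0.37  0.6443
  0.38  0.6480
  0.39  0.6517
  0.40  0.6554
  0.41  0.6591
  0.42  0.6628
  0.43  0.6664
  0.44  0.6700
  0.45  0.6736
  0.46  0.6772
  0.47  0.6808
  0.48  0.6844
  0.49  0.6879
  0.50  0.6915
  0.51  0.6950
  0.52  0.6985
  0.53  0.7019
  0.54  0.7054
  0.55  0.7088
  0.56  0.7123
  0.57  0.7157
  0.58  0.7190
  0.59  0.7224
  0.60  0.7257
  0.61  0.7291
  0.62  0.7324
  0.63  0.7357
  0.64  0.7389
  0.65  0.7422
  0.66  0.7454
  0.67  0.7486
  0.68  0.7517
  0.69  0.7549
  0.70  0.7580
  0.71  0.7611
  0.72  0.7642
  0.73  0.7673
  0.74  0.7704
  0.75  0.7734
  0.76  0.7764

σ√T = 0.25 × 1.5811 = 0.3953
d₁ = [ln(240/232) + (0.072 + ½·0.25²)·2.5] / (σ√T) = (0.0339 + 0.2581) / 0.3953 = 0.7388 ≈ 0.74
d₂ = 0.7388 − 0.3953 = 0.3435 ≈ 0.34
e^(−rT) = e^(−0.072·2.5) = 0.8353
N(d₁) = N(0.74) = 0.7704;  N(d₂) = N(0.34) = 0.6331
C = 240·0.7704 − 232·0.8353·0.6331 = 184.8960 − 122.6882 = 62.2078

62.21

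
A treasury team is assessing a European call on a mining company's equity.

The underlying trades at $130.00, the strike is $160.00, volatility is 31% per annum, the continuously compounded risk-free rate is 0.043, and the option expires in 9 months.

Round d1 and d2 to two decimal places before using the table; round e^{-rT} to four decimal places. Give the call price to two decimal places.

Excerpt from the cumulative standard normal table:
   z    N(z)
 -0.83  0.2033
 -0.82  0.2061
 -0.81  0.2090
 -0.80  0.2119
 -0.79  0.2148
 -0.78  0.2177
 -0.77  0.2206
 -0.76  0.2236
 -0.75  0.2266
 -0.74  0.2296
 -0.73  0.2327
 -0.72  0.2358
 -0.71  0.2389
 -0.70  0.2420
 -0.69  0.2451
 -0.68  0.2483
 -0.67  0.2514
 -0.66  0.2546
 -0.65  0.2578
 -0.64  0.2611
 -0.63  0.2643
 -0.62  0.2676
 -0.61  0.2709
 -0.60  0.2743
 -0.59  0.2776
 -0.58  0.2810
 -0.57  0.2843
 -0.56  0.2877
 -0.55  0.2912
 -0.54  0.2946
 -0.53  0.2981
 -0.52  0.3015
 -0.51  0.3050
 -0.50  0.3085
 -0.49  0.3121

$5.92

σ√T = 0.31 × 0.8660 = 0.2685
d₁ = [ln(130/160) + (0.043 + 0.31²/2)·0.75] / 0.2685 = [-0.2076 + 0.0683] / 0.2685 = -0.5191 → -0.52
d₂ = d₁ − σ√T = -0.5191 − 0.2685 = -0.7875 → -0.79
exp(−rT) = exp(−0.043·0.75) = 0.9683
C = 130·N(-0.52) − 160·0.9683·N(-0.79) = 130·0.3015 − 160·0.9683·0.2148 = 39.1950 − 33.2785 = 5.9165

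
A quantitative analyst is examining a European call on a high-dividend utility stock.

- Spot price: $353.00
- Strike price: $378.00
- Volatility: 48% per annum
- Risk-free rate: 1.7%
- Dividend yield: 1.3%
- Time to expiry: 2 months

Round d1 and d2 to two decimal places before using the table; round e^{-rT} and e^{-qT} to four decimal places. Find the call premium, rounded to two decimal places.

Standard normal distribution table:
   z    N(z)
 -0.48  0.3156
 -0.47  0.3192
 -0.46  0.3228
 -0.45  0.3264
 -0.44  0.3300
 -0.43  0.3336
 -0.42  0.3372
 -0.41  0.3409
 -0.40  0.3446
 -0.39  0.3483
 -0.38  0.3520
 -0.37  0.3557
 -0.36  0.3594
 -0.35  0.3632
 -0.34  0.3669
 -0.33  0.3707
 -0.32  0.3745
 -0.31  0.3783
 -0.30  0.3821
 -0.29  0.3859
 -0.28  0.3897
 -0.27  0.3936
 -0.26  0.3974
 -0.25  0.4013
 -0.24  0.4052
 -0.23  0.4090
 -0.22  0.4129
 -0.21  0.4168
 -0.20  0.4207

T = 0.1667;  σ√T = 0.1960
d₁ = [ln(353/378) + (0.017 − 0.013 + 0.48²/2)·0.1667] / 0.1960 = [-0.0684 + 0.0199] / 0.1960 = -0.2478 → -0.25
d₂ = d₁ − σ√T = -0.2478 − 0.1960 = -0.4438 → -0.44
e^(−qT) = e^(−0.013·0.1667) = 0.9978;  e^(−rT) = e^(−0.017·0.1667) = 0.9972
N(d₁) = N(-0.25) = 0.4013;  N(d₂) = N(-0.44) = 0.3300
C = 353·0.9978·0.4013 − 378·0.9972·0.3300 = 141.3473 − 124.3907 = 16.9565

$16.96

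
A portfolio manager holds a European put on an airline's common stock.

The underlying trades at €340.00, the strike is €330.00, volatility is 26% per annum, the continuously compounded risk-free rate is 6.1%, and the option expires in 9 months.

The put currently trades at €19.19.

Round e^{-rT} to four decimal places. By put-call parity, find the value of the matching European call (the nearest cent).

€43.94

e^(−rT) = e^(−0.061·0.75) = 0.9553
Put-call parity: C − P = S − K·e^(−rT) = 340 − 330·0.9553 = 340 − 315.2490 = 24.7510
C = P + (C − P) = 19.19 + (24.7510) = 43.9410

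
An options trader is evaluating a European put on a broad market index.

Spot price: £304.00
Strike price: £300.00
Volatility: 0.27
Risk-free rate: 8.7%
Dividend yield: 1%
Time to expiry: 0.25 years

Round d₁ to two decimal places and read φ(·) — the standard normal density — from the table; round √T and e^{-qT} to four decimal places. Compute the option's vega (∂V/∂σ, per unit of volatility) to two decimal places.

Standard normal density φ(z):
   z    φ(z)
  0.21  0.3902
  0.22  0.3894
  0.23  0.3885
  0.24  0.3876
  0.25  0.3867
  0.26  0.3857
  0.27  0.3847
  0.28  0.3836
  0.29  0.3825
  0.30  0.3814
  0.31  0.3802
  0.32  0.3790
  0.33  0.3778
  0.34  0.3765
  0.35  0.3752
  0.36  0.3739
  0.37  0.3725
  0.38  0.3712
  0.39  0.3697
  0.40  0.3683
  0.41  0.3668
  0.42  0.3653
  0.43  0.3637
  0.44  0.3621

57.65

T = 0.25;  σ√T = 0.1350
d₁ = [ln(304/300) + (0.087 − 0.01 + 0.27²/2)·0.25] / 0.1350 = [0.0132 + 0.0284] / 0.1350 = 0.3082 ≈ 0.31
√T = √0.25 = 0.5000
φ(d₁) = φ(0.31) = 0.3802
exp(−qT) = exp(−0.01·0.25) = 0.9975
vega = S·exp(−qT)·φ(d₁)·√T = 304·0.9975·0.3802·0.5000 = 57.6459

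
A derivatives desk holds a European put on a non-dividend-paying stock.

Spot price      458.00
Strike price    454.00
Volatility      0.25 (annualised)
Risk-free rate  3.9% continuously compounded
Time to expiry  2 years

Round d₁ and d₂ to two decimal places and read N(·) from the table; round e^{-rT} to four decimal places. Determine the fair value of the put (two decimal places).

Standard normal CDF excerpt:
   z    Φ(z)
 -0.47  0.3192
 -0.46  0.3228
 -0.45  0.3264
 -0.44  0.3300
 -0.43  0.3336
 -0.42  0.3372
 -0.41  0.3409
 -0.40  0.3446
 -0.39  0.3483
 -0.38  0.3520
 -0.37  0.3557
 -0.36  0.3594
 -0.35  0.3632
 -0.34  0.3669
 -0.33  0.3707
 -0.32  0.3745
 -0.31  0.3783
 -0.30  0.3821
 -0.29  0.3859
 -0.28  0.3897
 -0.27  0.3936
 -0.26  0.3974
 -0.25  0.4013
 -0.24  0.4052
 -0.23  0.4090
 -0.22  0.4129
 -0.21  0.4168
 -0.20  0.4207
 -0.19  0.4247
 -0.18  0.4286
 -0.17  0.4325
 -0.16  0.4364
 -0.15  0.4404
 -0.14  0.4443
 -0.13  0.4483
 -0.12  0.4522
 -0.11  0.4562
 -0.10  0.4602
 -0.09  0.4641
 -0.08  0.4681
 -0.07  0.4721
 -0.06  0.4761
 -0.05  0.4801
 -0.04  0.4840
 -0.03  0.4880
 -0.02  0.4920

43.82

σ√T = 0.25·√2 = 0.3536
d₁ = [ln(458/454) + (0.039 + 0.25²/2)·2] / 0.3536 = [0.0088 + 0.1405] / 0.3536 = 0.4222 which rounds to 0.42
d₂ = d₁ − σ√T = 0.4222 − 0.3536 = 0.0687 which rounds to 0.07
exp(−rT) = exp(−0.039·2) = 0.9250
N(−d₂) = N(-0.07) = 0.4721;  N(−d₁) = N(-0.42) = 0.3372
P = 454·0.9250·0.4721 − 458·0.3372 = 198.2584 − 154.4376 = 43.8208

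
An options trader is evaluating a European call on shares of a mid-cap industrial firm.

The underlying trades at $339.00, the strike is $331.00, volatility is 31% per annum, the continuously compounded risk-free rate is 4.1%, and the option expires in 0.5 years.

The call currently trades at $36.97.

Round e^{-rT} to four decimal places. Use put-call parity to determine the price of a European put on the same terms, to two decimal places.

exp(−rT) = exp(−0.041·0.5) = 0.9797
Put-call parity: C − P = S − K·e^(−rT) = 339 − 331·0.9797 = 339 − 324.2807 = 14.7193
P = C − (C − P) = 36.97 − (14.7193) = 22.2507

$22.25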